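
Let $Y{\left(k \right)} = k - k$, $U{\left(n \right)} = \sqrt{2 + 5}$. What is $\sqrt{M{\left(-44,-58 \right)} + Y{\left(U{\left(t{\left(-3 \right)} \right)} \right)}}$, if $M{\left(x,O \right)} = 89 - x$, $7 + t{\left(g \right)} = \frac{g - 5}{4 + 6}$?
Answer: $\sqrt{133} \approx 11.533$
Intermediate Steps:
$t{\left(g \right)} = - \frac{15}{2} + \frac{g}{10}$ ($t{\left(g \right)} = -7 + \frac{g - 5}{4 + 6} = -7 + \frac{-5 + g}{10} = -7 + \left(-5 + g\right) \frac{1}{10} = -7 + \left(- \frac{1}{2} + \frac{g}{10}\right) = - \frac{15}{2} + \frac{g}{10}$)
$U{\left(n \right)} = \sqrt{7}$
$Y{\left(k \right)} = 0$
$\sqrt{M{\left(-44,-58 \right)} + Y{\left(U{\left(t{\left(-3 \right)} \right)} \right)}} = \sqrt{\left(89 - -44\right) + 0} = \sqrt{\left(89 + 44\right) + 0} = \sqrt{133 + 0} = \sqrt{133}$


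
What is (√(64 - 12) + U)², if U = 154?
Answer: 23768 + 616*√13 ≈ 25989.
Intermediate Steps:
(√(64 - 12) + U)² = (√(64 - 12) + 154)² = (√52 + 154)² = (2*√13 + 154)² = (154 + 2*√13)²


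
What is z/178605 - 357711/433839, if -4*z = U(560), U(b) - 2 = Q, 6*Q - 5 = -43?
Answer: -36507716093/44277608340 ≈ -0.82452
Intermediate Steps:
Q = -19/3 (Q = 5/6 + (1/6)*(-43) = 5/6 - 43/6 = -19/3 ≈ -6.3333)
U(b) = -13/3 (U(b) = 2 - 19/3 = -13/3)
z = 13/12 (z = -1/4*(-13/3) = 13/12 ≈ 1.0833)
z/178605 - 357711/433839 = (13/12)/178605 - 357711/433839 = (13/12)*(1/178605) - 357711*1/433839 = 13/2143260 - 119237/144613 = -36507716093/44277608340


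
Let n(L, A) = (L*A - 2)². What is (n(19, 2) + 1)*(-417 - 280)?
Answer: -904009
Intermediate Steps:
n(L, A) = (-2 + A*L)² (n(L, A) = (A*L - 2)² = (-2 + A*L)²)
(n(19, 2) + 1)*(-417 - 280) = ((-2 + 2*19)² + 1)*(-417 - 280) = ((-2 + 38)² + 1)*(-697) = (36² + 1)*(-697) = (1296 + 1)*(-697) = 1297*(-697) = -904009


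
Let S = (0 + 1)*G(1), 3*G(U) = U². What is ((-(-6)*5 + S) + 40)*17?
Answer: 3587/3 ≈ 1195.7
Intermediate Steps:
G(U) = U²/3
S = ⅓ (S = (0 + 1)*((⅓)*1²) = 1*((⅓)*1) = 1*(⅓) = ⅓ ≈ 0.33333)
((-(-6)*5 + S) + 40)*17 = ((-(-6)*5 + ⅓) + 40)*17 = ((-6*(-5) + ⅓) + 40)*17 = ((30 + ⅓) + 40)*17 = (91/3 + 40)*17 = (211/3)*17 = 3587/3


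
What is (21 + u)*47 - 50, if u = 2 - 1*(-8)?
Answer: 1407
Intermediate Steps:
u = 10 (u = 2 + 8 = 10)
(21 + u)*47 - 50 = (21 + 10)*47 - 50 = 31*47 - 50 = 1457 - 50 = 1407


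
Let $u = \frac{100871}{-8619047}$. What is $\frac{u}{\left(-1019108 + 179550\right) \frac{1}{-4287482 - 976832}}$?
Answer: $- \frac{265508308747}{3618094930613} \approx -0.073383$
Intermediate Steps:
$u = - \frac{100871}{8619047}$ ($u = 100871 \left(- \frac{1}{8619047}\right) = - \frac{100871}{8619047} \approx -0.011703$)
$\frac{u}{\left(-1019108 + 179550\right) \frac{1}{-4287482 - 976832}} = - \frac{100871}{8619047 \frac{-1019108 + 179550}{-4287482 - 976832}} = - \frac{100871}{8619047 \left(- \frac{839558}{-5264314}\right)} = - \frac{100871}{8619047 \left(\left(-839558\right) \left(- \frac{1}{5264314}\right)\right)} = - \frac{100871}{8619047 \cdot \frac{419779}{2632157}} = \left(- \frac{100871}{8619047}\right) \frac{2632157}{419779} = - \frac{265508308747}{3618094930613}$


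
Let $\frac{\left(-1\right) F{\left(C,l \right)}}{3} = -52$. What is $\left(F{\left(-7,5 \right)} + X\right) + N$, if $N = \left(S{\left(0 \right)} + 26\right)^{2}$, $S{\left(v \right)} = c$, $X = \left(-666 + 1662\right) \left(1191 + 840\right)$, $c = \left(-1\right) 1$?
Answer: $2023657$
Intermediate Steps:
$c = -1$
$F{\left(C,l \right)} = 156$ ($F{\left(C,l \right)} = \left(-3\right) \left(-52\right) = 156$)
$X = 2022876$ ($X = 996 \cdot 2031 = 2022876$)
$S{\left(v \right)} = -1$
$N = 625$ ($N = \left(-1 + 26\right)^{2} = 25^{2} = 625$)
$\left(F{\left(-7,5 \right)} + X\right) + N = \left(156 + 2022876\right) + 625 = 2023032 + 625 = 2023657$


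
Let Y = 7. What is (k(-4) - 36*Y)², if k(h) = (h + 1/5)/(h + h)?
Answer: 101223721/1600 ≈ 63265.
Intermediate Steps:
k(h) = (⅕ + h)/(2*h) (k(h) = (h + ⅕)/((2*h)) = (⅕ + h)*(1/(2*h)) = (⅕ + h)/(2*h))
(k(-4) - 36*Y)² = ((⅒)*(1 + 5*(-4))/(-4) - 36*7)² = ((⅒)*(-¼)*(1 - 20) - 252)² = ((⅒)*(-¼)*(-19) - 252)² = (19/40 - 252)² = (-10061/40)² = 101223721/1600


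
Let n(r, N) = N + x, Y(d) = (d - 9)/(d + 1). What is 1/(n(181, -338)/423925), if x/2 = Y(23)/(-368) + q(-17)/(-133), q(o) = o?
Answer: -124491511200/99184291 ≈ -1255.2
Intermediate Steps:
Y(d) = (-9 + d)/(1 + d)
x = 74141/293664 (x = 2*(((-9 + 23)/(1 + 23))/(-368) - 17/(-133)) = 2*((14/24)*(-1/368) - 17*(-1/133)) = 2*(((1/24)*14)*(-1/368) + 17/133) = 2*((7/12)*(-1/368) + 17/133) = 2*(-7/4416 + 17/133) = 2*(74141/587328) = 74141/293664 ≈ 0.25247)
n(r, N) = 74141/293664 + N (n(r, N) = N + 74141/293664 = 74141/293664 + N)
1/(n(181, -338)/423925) = 1/((74141/293664 - 338)/423925) = 1/(-99184291/293664*1/423925) = 1/(-99184291/124491511200) = -124491511200/99184291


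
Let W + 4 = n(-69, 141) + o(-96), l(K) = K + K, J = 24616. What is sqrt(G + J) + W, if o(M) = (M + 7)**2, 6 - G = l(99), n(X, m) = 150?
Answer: 8067 + 2*sqrt(6106) ≈ 8223.3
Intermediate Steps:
l(K) = 2*K
G = -192 (G = 6 - 2*99 = 6 - 1*198 = 6 - 198 = -192)
o(M) = (7 + M)**2
W = 8067 (W = -4 + (150 + (7 - 96)**2) = -4 + (150 + (-89)**2) = -4 + (150 + 7921) = -4 + 8071 = 8067)
sqrt(G + J) + W = sqrt(-192 + 24616) + 8067 = sqrt(24424) + 8067 = 2*sqrt(6106) + 8067 = 8067 + 2*sqrt(6106)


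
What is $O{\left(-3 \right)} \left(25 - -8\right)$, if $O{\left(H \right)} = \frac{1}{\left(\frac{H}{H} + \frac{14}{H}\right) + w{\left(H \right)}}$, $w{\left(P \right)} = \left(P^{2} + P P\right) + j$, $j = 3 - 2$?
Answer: $\frac{99}{46} \approx 2.1522$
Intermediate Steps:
$j = 1$
$w{\left(P \right)} = 1 + 2 P^{2}$ ($w{\left(P \right)} = \left(P^{2} + P P\right) + 1 = \left(P^{2} + P^{2}\right) + 1 = 2 P^{2} + 1 = 1 + 2 P^{2}$)
$O{\left(H \right)} = \frac{1}{2 + 2 H^{2} + \frac{14}{H}}$ ($O{\left(H \right)} = \frac{1}{\left(\frac{H}{H} + \frac{14}{H}\right) + \left(1 + 2 H^{2}\right)} = \frac{1}{\left(1 + \frac{14}{H}\right) + \left(1 + 2 H^{2}\right)} = \frac{1}{2 + 2 H^{2} + \frac{14}{H}}$)
$O{\left(-3 \right)} \left(25 - -8\right) = \frac{1}{2} \left(-3\right) \frac{1}{7 - 3 + \left(-3\right)^{3}} \left(25 - -8\right) = \frac{1}{2} \left(-3\right) \frac{1}{7 - 3 - 27} \left(25 + 8\right) = \frac{1}{2} \left(-3\right) \frac{1}{-23} \cdot 33 = \frac{1}{2} \left(-3\right) \left(- \frac{1}{23}\right) 33 = \frac{3}{46} \cdot 33 = \frac{99}{46}$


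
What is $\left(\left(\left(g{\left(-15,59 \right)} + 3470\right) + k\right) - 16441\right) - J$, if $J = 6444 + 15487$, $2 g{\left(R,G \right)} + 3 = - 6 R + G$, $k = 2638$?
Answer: $-32191$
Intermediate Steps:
$g{\left(R,G \right)} = - \frac{3}{2} + \frac{G}{2} - 3 R$ ($g{\left(R,G \right)} = - \frac{3}{2} + \frac{- 6 R + G}{2} = - \frac{3}{2} + \frac{G - 6 R}{2} = - \frac{3}{2} + \left(\frac{G}{2} - 3 R\right) = - \frac{3}{2} + \frac{G}{2} - 3 R$)
$J = 21931$
$\left(\left(\left(g{\left(-15,59 \right)} + 3470\right) + k\right) - 16441\right) - J = \left(\left(\left(\left(- \frac{3}{2} + \frac{1}{2} \cdot 59 - -45\right) + 3470\right) + 2638\right) - 16441\right) - 21931 = \left(\left(\left(\left(- \frac{3}{2} + \frac{59}{2} + 45\right) + 3470\right) + 2638\right) - 16441\right) - 21931 = \left(\left(\left(73 + 3470\right) + 2638\right) - 16441\right) - 21931 = \left(\left(3543 + 2638\right) - 16441\right) - 21931 = \left(6181 - 16441\right) - 21931 = -10260 - 21931 = -32191$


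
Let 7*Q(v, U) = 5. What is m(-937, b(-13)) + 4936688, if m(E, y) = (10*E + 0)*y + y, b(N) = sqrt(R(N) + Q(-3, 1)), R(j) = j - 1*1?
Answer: 4936688 - 9369*I*sqrt(651)/7 ≈ 4.9367e+6 - 34150.0*I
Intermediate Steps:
Q(v, U) = 5/7 (Q(v, U) = (1/7)*5 = 5/7)
R(j) = -1 + j (R(j) = j - 1 = -1 + j)
b(N) = sqrt(-2/7 + N) (b(N) = sqrt((-1 + N) + 5/7) = sqrt(-2/7 + N))
m(E, y) = y + 10*E*y (m(E, y) = (10*E)*y + y = 10*E*y + y = y + 10*E*y)
m(-937, b(-13)) + 4936688 = (sqrt(-14 + 49*(-13))/7)*(1 + 10*(-937)) + 4936688 = (sqrt(-14 - 637)/7)*(1 - 9370) + 4936688 = (sqrt(-651)/7)*(-9369) + 4936688 = ((I*sqrt(651))/7)*(-9369) + 4936688 = (I*sqrt(651)/7)*(-9369) + 4936688 = -9369*I*sqrt(651)/7 + 4936688 = 4936688 - 9369*I*sqrt(651)/7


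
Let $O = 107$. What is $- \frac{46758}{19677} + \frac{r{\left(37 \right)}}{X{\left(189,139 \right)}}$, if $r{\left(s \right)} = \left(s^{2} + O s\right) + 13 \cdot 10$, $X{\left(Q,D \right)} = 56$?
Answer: $\frac{2494729}{26236} \approx 95.088$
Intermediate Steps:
$r{\left(s \right)} = 130 + s^{2} + 107 s$ ($r{\left(s \right)} = \left(s^{2} + 107 s\right) + 13 \cdot 10 = \left(s^{2} + 107 s\right) + 130 = 130 + s^{2} + 107 s$)
$- \frac{46758}{19677} + \frac{r{\left(37 \right)}}{X{\left(189,139 \right)}} = - \frac{46758}{19677} + \frac{130 + 37^{2} + 107 \cdot 37}{56} = \left(-46758\right) \frac{1}{19677} + \left(130 + 1369 + 3959\right) \frac{1}{56} = - \frac{15586}{6559} + 5458 \cdot \frac{1}{56} = - \frac{15586}{6559} + \frac{2729}{28} = \frac{2494729}{26236}$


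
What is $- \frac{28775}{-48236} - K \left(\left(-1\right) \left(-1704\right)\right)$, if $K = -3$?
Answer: $\frac{246611207}{48236} \approx 5112.6$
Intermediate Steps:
$- \frac{28775}{-48236} - K \left(\left(-1\right) \left(-1704\right)\right) = - \frac{28775}{-48236} - - 3 \left(\left(-1\right) \left(-1704\right)\right) = \left(-28775\right) \left(- \frac{1}{48236}\right) - \left(-3\right) 1704 = \frac{28775}{48236} - -5112 = \frac{28775}{48236} + 5112 = \frac{246611207}{48236}$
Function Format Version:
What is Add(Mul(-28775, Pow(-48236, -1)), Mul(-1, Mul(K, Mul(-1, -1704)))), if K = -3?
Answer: Rational(246611207, 48236) ≈ 5112.6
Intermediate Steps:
Add(Mul(-28775, Pow(-48236, -1)), Mul(-1, Mul(K, Mul(-1, -1704)))) = Add(Mul(-28775, Pow(-48236, -1)), Mul(-1, Mul(-3, Mul(-1, -1704)))) = Add(Mul(-28775, Rational(-1, 48236)), Mul(-1, Mul(-3, 1704))) = Add(Rational(28775, 48236), Mul(-1, -5112)) = Add(Rational(28775, 48236), 5112) = Rational(246611207, 48236)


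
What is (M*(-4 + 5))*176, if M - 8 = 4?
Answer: 2112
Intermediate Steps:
M = 12 (M = 8 + 4 = 12)
(M*(-4 + 5))*176 = (12*(-4 + 5))*176 = (12*1)*176 = 12*176 = 2112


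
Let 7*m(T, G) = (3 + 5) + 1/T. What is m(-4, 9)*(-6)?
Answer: -93/14 ≈ -6.6429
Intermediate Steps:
m(T, G) = 8/7 + 1/(7*T) (m(T, G) = ((3 + 5) + 1/T)/7 = (8 + 1/T)/7 = 8/7 + 1/(7*T))
m(-4, 9)*(-6) = ((⅐)*(1 + 8*(-4))/(-4))*(-6) = ((⅐)*(-¼)*(1 - 32))*(-6) = ((⅐)*(-¼)*(-31))*(-6) = (31/28)*(-6) = -93/14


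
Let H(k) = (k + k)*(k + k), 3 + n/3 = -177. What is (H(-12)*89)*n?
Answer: -27682560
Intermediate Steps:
n = -540 (n = -9 + 3*(-177) = -9 - 531 = -540)
H(k) = 4*k² (H(k) = (2*k)*(2*k) = 4*k²)
(H(-12)*89)*n = ((4*(-12)²)*89)*(-540) = ((4*144)*89)*(-540) = (576*89)*(-540) = 51264*(-540) = -27682560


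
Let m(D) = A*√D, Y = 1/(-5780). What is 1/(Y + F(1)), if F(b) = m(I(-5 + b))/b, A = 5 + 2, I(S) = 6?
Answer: 5780/9822069599 + 233858800*√6/9822069599 ≈ 0.058322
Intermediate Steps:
A = 7
Y = -1/5780 ≈ -0.00017301
m(D) = 7*√D
F(b) = 7*√6/b (F(b) = (7*√6)/b = 7*√6/b)
1/(Y + F(1)) = 1/(-1/5780 + 7*√6/1) = 1/(-1/5780 + 7*√6*1) = 1/(-1/5780 + 7*√6)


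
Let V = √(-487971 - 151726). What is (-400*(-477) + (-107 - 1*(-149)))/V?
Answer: -190842*I*√639697/639697 ≈ -238.61*I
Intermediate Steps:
V = I*√639697 (V = √(-639697) = I*√639697 ≈ 799.81*I)
(-400*(-477) + (-107 - 1*(-149)))/V = (-400*(-477) + (-107 - 1*(-149)))/((I*√639697)) = (190800 + (-107 + 149))*(-I*√639697/639697) = (190800 + 42)*(-I*√639697/639697) = 190842*(-I*√639697/639697) = -190842*I*√639697/639697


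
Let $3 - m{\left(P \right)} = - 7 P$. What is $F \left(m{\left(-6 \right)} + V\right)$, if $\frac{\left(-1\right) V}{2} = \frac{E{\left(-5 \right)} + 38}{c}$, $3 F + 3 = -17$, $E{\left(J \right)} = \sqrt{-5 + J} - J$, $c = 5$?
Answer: $\frac{1124}{3} + \frac{8 i \sqrt{10}}{3} \approx 374.67 + 8.4327 i$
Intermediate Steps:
$m{\left(P \right)} = 3 + 7 P$ ($m{\left(P \right)} = 3 - - 7 P = 3 + 7 P$)
$F = - \frac{20}{3}$ ($F = -1 + \frac{1}{3} \left(-17\right) = -1 - \frac{17}{3} = - \frac{20}{3} \approx -6.6667$)
$V = - \frac{86}{5} - \frac{2 i \sqrt{10}}{5}$ ($V = - 2 \frac{\left(\sqrt{-5 - 5} - -5\right) + 38}{5} = - 2 \left(\left(\sqrt{-10} + 5\right) + 38\right) \frac{1}{5} = - 2 \left(\left(i \sqrt{10} + 5\right) + 38\right) \frac{1}{5} = - 2 \left(\left(5 + i \sqrt{10}\right) + 38\right) \frac{1}{5} = - 2 \left(43 + i \sqrt{10}\right) \frac{1}{5} = - 2 \left(\frac{43}{5} + \frac{i \sqrt{10}}{5}\right) = - \frac{86}{5} - \frac{2 i \sqrt{10}}{5} \approx -17.2 - 1.2649 i$)
$F \left(m{\left(-6 \right)} + V\right) = - \frac{20 \left(\left(3 + 7 \left(-6\right)\right) - \left(\frac{86}{5} + \frac{2 i \sqrt{10}}{5}\right)\right)}{3} = - \frac{20 \left(\left(3 - 42\right) - \left(\frac{86}{5} + \frac{2 i \sqrt{10}}{5}\right)\right)}{3} = - \frac{20 \left(-39 - \left(\frac{86}{5} + \frac{2 i \sqrt{10}}{5}\right)\right)}{3} = - \frac{20 \left(- \frac{281}{5} - \frac{2 i \sqrt{10}}{5}\right)}{3} = \frac{1124}{3} + \frac{8 i \sqrt{10}}{3}$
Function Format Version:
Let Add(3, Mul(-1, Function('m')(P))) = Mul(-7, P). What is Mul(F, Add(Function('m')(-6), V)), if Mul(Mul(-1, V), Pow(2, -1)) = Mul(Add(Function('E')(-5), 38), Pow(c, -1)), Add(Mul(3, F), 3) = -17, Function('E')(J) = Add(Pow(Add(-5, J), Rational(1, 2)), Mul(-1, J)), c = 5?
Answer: Add(Rational(1124, 3), Mul(Rational(8, 3), I, Pow(10, Rational(1, 2)))) ≈ Add(374.67, Mul(8.4327, I))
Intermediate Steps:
Function('m')(P) = Add(3, Mul(7, P)) (Function('m')(P) = Add(3, Mul(-1, Mul(-7, P))) = Add(3, Mul(7, P)))
F = Rational(-20, 3) (F = Add(-1, Mul(Rational(1, 3), -17)) = Add(-1, Rational(-17, 3)) = Rational(-20, 3) ≈ -6.6667)
V = Add(Rational(-86, 5), Mul(Rational(-2, 5), I, Pow(10, Rational(1, 2)))) (V = Mul(-2, Mul(Add(Add(Pow(Add(-5, -5), Rational(1, 2)), Mul(-1, -5)), 38), Pow(5, -1))) = Mul(-2, Mul(Add(Add(Pow(-10, Rational(1, 2)), 5), 38), Rational(1, 5))) = Mul(-2, Mul(Add(Add(Mul(I, Pow(10, Rational(1, 2))), 5), 38), Rational(1, 5))) = Mul(-2, Mul(Add(Add(5, Mul(I, Pow(10, Rational(1, 2)))), 38), Rational(1, 5))) = Mul(-2, Mul(Add(43, Mul(I, Pow(10, Rational(1, 2)))), Rational(1, 5))) = Mul(-2, Add(Rational(43, 5), Mul(Rational(1, 5), I, Pow(10, Rational(1, 2))))) = Add(Rational(-86, 5), Mul(Rational(-2, 5), I, Pow(10, Rational(1, 2)))) ≈ Add(-17.200, Mul(-1.2649, I)))
Mul(F, Add(Function('m')(-6), V)) = Mul(Rational(-20, 3), Add(Add(3, Mul(7, -6)), Add(Rational(-86, 5), Mul(Rational(-2, 5), I, Pow(10, Rational(1, 2)))))) = Mul(Rational(-20, 3), Add(Add(3, -42), Add(Rational(-86, 5), Mul(Rational(-2, 5), I, Pow(10, Rational(1, 2)))))) = Mul(Rational(-20, 3), Add(-39, Add(Rational(-86, 5), Mul(Rational(-2, 5), I, Pow(10, Rational(1, 2)))))) = Mul(Rational(-20, 3), Add(Rational(-281, 5), Mul(Rational(-2, 5), I, Pow(10, Rational(1, 2))))) = Add(Rational(1124, 3), Mul(Rational(8, 3), I, Pow(10, Rational(1, 2))))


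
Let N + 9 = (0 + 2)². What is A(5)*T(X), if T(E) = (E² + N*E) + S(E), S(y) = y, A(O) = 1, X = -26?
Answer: 780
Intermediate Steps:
N = -5 (N = -9 + (0 + 2)² = -9 + 2² = -9 + 4 = -5)
T(E) = E² - 4*E (T(E) = (E² - 5*E) + E = E² - 4*E)
A(5)*T(X) = 1*(-26*(-4 - 26)) = 1*(-26*(-30)) = 1*780 = 780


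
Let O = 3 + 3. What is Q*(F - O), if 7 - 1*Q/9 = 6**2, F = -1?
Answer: 1827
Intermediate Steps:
O = 6
Q = -261 (Q = 63 - 9*6**2 = 63 - 9*36 = 63 - 324 = -261)
Q*(F - O) = -261*(-1 - 1*6) = -261*(-1 - 6) = -261*(-7) = 1827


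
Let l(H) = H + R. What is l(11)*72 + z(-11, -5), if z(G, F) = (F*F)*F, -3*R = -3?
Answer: 739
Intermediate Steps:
R = 1 (R = -⅓*(-3) = 1)
z(G, F) = F³ (z(G, F) = F²*F = F³)
l(H) = 1 + H (l(H) = H + 1 = 1 + H)
l(11)*72 + z(-11, -5) = (1 + 11)*72 + (-5)³ = 12*72 - 125 = 864 - 125 = 739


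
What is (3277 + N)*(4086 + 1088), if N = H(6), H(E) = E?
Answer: 16986242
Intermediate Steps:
N = 6
(3277 + N)*(4086 + 1088) = (3277 + 6)*(4086 + 1088) = 3283*5174 = 16986242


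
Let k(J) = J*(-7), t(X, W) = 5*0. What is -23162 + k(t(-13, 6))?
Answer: -23162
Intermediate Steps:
t(X, W) = 0
k(J) = -7*J
-23162 + k(t(-13, 6)) = -23162 - 7*0 = -23162 + 0 = -23162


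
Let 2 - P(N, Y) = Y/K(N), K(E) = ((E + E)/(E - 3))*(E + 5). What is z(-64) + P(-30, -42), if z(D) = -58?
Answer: -14231/250 ≈ -56.924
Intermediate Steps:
K(E) = 2*E*(5 + E)/(-3 + E) (K(E) = ((2*E)/(-3 + E))*(5 + E) = (2*E/(-3 + E))*(5 + E) = 2*E*(5 + E)/(-3 + E))
P(N, Y) = 2 - Y*(-3 + N)/(2*N*(5 + N)) (P(N, Y) = 2 - Y/(2*N*(5 + N)/(-3 + N)) = 2 - Y*(-3 + N)/(2*N*(5 + N)))
z(-64) + P(-30, -42) = -58 + (½)*(-1*(-42)*(-3 - 30) + 4*(-30)*(5 - 30))/(-30*(5 - 30)) = -58 + (½)*(-1/30)*(-1*(-42)*(-33) + 4*(-30)*(-25))/(-25) = -58 + (½)*(-1/30)*(-1/25)*(-1386 + 3000) = -58 + (½)*(-1/30)*(-1/25)*1614 = -58 + 269/250 = -14231/250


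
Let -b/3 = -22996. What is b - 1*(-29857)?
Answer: 98845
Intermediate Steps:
b = 68988 (b = -3*(-22996) = 68988)
b - 1*(-29857) = 68988 - 1*(-29857) = 68988 + 29857 = 98845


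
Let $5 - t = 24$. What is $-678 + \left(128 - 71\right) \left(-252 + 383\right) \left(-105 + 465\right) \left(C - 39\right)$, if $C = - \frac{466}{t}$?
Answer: $-38907678$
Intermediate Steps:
$t = -19$ ($t = 5 - 24 = -19$)
$C = \frac{466}{19}$ ($C = - \frac{466}{-19} = \left(-466\right) \left(- \frac{1}{19}\right) = \frac{466}{19} \approx 24.526$)
$-678 + \left(128 - 71\right) \left(-252 + 383\right) \left(-105 + 465\right) \left(C - 39\right) = -678 + \left(128 - 71\right) \left(-252 + 383\right) \left(-105 + 465\right) \left(\frac{466}{19} - 39\right) = -678 + 57 \cdot 131 \cdot 360 \left(- \frac{275}{19}\right) = -678 + 7467 \left(- \frac{99000}{19}\right) = -678 - 38907000 = -38907678$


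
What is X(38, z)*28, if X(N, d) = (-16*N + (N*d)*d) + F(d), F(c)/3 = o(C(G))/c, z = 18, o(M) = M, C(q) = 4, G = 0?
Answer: 983192/3 ≈ 3.2773e+5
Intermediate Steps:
F(c) = 12/c (F(c) = 3*(4/c) = 12/c)
X(N, d) = -16*N + 12/d + N*d² (X(N, d) = (-16*N + (N*d)*d) + 12/d = (-16*N + N*d²) + 12/d = -16*N + 12/d + N*d²)
X(38, z)*28 = ((12 + 38*18*(-16 + 18²))/18)*28 = ((12 + 38*18*(-16 + 324))/18)*28 = ((12 + 38*18*308)/18)*28 = ((12 + 210672)/18)*28 = ((1/18)*210684)*28 = (35114/3)*28 = 983192/3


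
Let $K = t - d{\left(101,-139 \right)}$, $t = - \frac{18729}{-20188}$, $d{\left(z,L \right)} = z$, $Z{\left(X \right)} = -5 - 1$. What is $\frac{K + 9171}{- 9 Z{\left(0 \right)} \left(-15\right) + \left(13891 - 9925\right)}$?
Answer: $\frac{183123889}{63713328} \approx 2.8742$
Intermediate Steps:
$Z{\left(X \right)} = -6$
$t = \frac{18729}{20188}$ ($t = \left(-18729\right) \left(- \frac{1}{20188}\right) = \frac{18729}{20188} \approx 0.92773$)
$K = - \frac{2020259}{20188}$ ($K = \frac{18729}{20188} - 101 = - \frac{2020259}{20188} \approx -100.07$)
$\frac{K + 9171}{- 9 Z{\left(0 \right)} \left(-15\right) + \left(13891 - 9925\right)} = \frac{- \frac{2020259}{20188} + 9171}{\left(-9\right) \left(-6\right) \left(-15\right) + \left(13891 - 9925\right)} = \frac{183123889}{20188 \left(54 \left(-15\right) + \left(13891 - 9925\right)\right)} = \frac{183123889}{20188 \left(-810 + 3966\right)} = \frac{183123889}{20188 \cdot 3156} = \frac{183123889}{20188} \cdot \frac{1}{3156} = \frac{183123889}{63713328}$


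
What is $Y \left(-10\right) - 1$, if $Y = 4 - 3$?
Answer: $-11$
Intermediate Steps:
$Y = 1$
$Y \left(-10\right) - 1 = 1 \left(-10\right) - 1 = -10 - 1 = -11$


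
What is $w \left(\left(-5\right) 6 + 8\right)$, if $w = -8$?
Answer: $176$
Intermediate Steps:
$w \left(\left(-5\right) 6 + 8\right) = - 8 \left(\left(-5\right) 6 + 8\right) = - 8 \left(-30 + 8\right) = \left(-8\right) \left(-22\right) = 176$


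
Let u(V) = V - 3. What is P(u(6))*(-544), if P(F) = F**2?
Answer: -4896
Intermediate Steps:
u(V) = -3 + V
P(u(6))*(-544) = (-3 + 6)**2*(-544) = 3**2*(-544) = 9*(-544) = -4896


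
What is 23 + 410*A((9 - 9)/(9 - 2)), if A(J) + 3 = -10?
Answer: -5307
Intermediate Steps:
A(J) = -13 (A(J) = -3 - 10 = -13)
23 + 410*A((9 - 9)/(9 - 2)) = 23 + 410*(-13) = 23 - 5330 = -5307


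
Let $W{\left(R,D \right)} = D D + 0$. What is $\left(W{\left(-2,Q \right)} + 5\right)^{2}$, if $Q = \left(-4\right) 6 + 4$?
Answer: $164025$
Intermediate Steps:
$Q = -20$ ($Q = -24 + 4 = -20$)
$W{\left(R,D \right)} = D^{2}$ ($W{\left(R,D \right)} = D^{2} + 0 = D^{2}$)
$\left(W{\left(-2,Q \right)} + 5\right)^{2} = \left(\left(-20\right)^{2} + 5\right)^{2} = \left(400 + 5\right)^{2} = 405^{2} = 164025$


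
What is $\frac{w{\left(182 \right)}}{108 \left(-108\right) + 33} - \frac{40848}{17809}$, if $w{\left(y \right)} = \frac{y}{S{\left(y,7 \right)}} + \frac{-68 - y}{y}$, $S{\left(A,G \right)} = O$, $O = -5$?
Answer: $- \frac{71955273919}{31415699315} \approx -2.2904$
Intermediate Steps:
$S{\left(A,G \right)} = -5$
$w{\left(y \right)} = - \frac{y}{5} + \frac{-68 - y}{y}$ ($w{\left(y \right)} = \frac{y}{-5} + \frac{-68 - y}{y} = y \left(- \frac{1}{5}\right) + \frac{-68 - y}{y} = - \frac{y}{5} + \frac{-68 - y}{y}$)
$\frac{w{\left(182 \right)}}{108 \left(-108\right) + 33} - \frac{40848}{17809} = \frac{-1 - \frac{68}{182} - \frac{182}{5}}{108 \left(-108\right) + 33} - \frac{40848}{17809} = \frac{-1 - \frac{34}{91} - \frac{182}{5}}{-11664 + 33} - \frac{40848}{17809} = \frac{-1 - \frac{34}{91} - \frac{182}{5}}{-11631} - \frac{40848}{17809} = \left(- \frac{17187}{455}\right) \left(- \frac{1}{11631}\right) - \frac{40848}{17809} = \frac{5729}{1764035} - \frac{40848}{17809} = - \frac{71955273919}{31415699315}$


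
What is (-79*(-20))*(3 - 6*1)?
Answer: -4740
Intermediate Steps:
(-79*(-20))*(3 - 6*1) = 1580*(3 - 6) = 1580*(-3) = -4740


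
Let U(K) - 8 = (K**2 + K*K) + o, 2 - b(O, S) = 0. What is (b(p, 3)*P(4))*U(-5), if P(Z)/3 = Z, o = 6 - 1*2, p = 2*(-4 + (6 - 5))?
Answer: 1488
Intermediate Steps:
p = -6 (p = 2*(-4 + 1) = 2*(-3) = -6)
b(O, S) = 2 (b(O, S) = 2 - 1*0 = 2 + 0 = 2)
o = 4 (o = 6 - 2 = 4)
P(Z) = 3*Z
U(K) = 12 + 2*K**2 (U(K) = 8 + ((K**2 + K*K) + 4) = 8 + ((K**2 + K**2) + 4) = 8 + (2*K**2 + 4) = 8 + (4 + 2*K**2) = 12 + 2*K**2)
(b(p, 3)*P(4))*U(-5) = (2*(3*4))*(12 + 2*(-5)**2) = (2*12)*(12 + 2*25) = 24*(12 + 50) = 24*62 = 1488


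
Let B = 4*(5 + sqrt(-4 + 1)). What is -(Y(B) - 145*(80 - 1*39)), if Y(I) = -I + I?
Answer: 5945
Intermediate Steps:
B = 20 + 4*I*sqrt(3) (B = 4*(5 + sqrt(-3)) = 4*(5 + I*sqrt(3)) = 20 + 4*I*sqrt(3) ≈ 20.0 + 6.9282*I)
Y(I) = 0
-(Y(B) - 145*(80 - 1*39)) = -(0 - 145*(80 - 1*39)) = -(0 - 145*(80 - 39)) = -(0 - 145*41) = -(0 - 5945) = -1*(-5945) = 5945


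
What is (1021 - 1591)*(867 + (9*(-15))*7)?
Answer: 44460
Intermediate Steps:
(1021 - 1591)*(867 + (9*(-15))*7) = -570*(867 - 135*7) = -570*(867 - 945) = -570*(-78) = 44460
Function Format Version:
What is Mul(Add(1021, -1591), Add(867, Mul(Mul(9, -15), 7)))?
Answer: 44460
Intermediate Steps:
Mul(Add(1021, -1591), Add(867, Mul(Mul(9, -15), 7))) = Mul(-570, Add(867, Mul(-135, 7))) = Mul(-570, Add(867, -945)) = Mul(-570, -78) = 44460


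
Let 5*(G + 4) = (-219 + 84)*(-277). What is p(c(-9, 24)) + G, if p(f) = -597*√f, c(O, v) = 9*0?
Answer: 7475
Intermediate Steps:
c(O, v) = 0
G = 7475 (G = -4 + ((-219 + 84)*(-277))/5 = -4 + (-135*(-277))/5 = -4 + (⅕)*37395 = -4 + 7479 = 7475)
p(c(-9, 24)) + G = -597*√0 + 7475 = -597*0 + 7475 = 0 + 7475 = 7475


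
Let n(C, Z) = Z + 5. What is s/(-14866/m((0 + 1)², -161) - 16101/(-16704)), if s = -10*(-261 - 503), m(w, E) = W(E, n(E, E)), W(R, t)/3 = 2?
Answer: -42539520/13790281 ≈ -3.0847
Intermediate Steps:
n(C, Z) = 5 + Z
W(R, t) = 6 (W(R, t) = 3*2 = 6)
m(w, E) = 6
s = 7640 (s = -10*(-764) = 7640)
s/(-14866/m((0 + 1)², -161) - 16101/(-16704)) = 7640/(-14866/6 - 16101/(-16704)) = 7640/(-14866*⅙ - 16101*(-1/16704)) = 7640/(-7433/3 + 1789/1856) = 7640/(-13790281/5568) = 7640*(-5568/13790281) = -42539520/13790281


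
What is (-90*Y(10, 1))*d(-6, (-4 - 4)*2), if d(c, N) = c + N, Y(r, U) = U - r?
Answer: -17820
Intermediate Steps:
d(c, N) = N + c
(-90*Y(10, 1))*d(-6, (-4 - 4)*2) = (-90*(1 - 1*10))*((-4 - 4)*2 - 6) = (-90*(1 - 10))*(-8*2 - 6) = (-90*(-9))*(-16 - 6) = 810*(-22) = -17820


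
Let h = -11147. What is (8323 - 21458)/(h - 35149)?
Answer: 13135/46296 ≈ 0.28372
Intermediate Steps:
(8323 - 21458)/(h - 35149) = (8323 - 21458)/(-11147 - 35149) = -13135/(-46296) = -13135*(-1/46296) = 13135/46296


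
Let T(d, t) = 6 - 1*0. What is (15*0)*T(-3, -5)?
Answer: 0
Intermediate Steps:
T(d, t) = 6 (T(d, t) = 6 + 0 = 6)
(15*0)*T(-3, -5) = (15*0)*6 = 0*6 = 0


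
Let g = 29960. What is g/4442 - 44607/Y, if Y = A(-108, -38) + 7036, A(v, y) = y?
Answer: 5757893/15542558 ≈ 0.37046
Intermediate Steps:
Y = 6998 (Y = -38 + 7036 = 6998)
g/4442 - 44607/Y = 29960/4442 - 44607/6998 = 29960*(1/4442) - 44607*1/6998 = 14980/2221 - 44607/6998 = 5757893/15542558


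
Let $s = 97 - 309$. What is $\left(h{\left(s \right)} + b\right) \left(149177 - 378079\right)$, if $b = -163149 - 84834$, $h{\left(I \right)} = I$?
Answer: $56812331890$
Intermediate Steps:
$s = -212$ ($s = 97 - 309 = -212$)
$b = -247983$ ($b = -163149 - 84834 = -247983$)
$\left(h{\left(s \right)} + b\right) \left(149177 - 378079\right) = \left(-212 - 247983\right) \left(149177 - 378079\right) = \left(-248195\right) \left(-228902\right) = 56812331890$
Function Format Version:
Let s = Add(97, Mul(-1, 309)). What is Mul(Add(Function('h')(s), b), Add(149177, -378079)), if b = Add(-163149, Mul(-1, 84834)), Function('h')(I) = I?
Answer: 56812331890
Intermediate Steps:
s = -212 (s = Add(97, -309) = -212)
b = -247983 (b = Add(-163149, -84834) = -247983)
Mul(Add(Function('h')(s), b), Add(149177, -378079)) = Mul(Add(-212, -247983), Add(149177, -378079)) = Mul(-248195, -228902) = 56812331890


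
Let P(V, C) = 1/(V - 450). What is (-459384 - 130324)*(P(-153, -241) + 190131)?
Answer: -67609427774336/603 ≈ -1.1212e+11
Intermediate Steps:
P(V, C) = 1/(-450 + V)
(-459384 - 130324)*(P(-153, -241) + 190131) = (-459384 - 130324)*(1/(-450 - 153) + 190131) = -589708*(1/(-603) + 190131) = -589708*(-1/603 + 190131) = -589708*114648992/603 = -67609427774336/603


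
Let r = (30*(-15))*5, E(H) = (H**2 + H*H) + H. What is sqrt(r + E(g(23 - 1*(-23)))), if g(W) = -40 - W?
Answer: 6*sqrt(346) ≈ 111.61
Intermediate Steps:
E(H) = H + 2*H**2 (E(H) = (H**2 + H**2) + H = 2*H**2 + H = H + 2*H**2)
r = -2250 (r = -450*5 = -2250)
sqrt(r + E(g(23 - 1*(-23)))) = sqrt(-2250 + (-40 - (23 - 1*(-23)))*(1 + 2*(-40 - (23 - 1*(-23))))) = sqrt(-2250 + (-40 - (23 + 23))*(1 + 2*(-40 - (23 + 23)))) = sqrt(-2250 + (-40 - 1*46)*(1 + 2*(-40 - 1*46))) = sqrt(-2250 + (-40 - 46)*(1 + 2*(-40 - 46))) = sqrt(-2250 - 86*(1 + 2*(-86))) = sqrt(-2250 - 86*(1 - 172)) = sqrt(-2250 - 86*(-171)) = sqrt(-2250 + 14706) = sqrt(12456) = 6*sqrt(346)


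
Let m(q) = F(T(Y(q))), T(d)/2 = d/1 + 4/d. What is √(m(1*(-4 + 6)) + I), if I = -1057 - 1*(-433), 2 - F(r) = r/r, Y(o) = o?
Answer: I*√623 ≈ 24.96*I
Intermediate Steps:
T(d) = 2*d + 8/d (T(d) = 2*(d/1 + 4/d) = 2*(d*1 + 4/d) = 2*(d + 4/d) = 2*d + 8/d)
F(r) = 1 (F(r) = 2 - r/r = 2 - 1*1 = 2 - 1 = 1)
m(q) = 1
I = -624 (I = -1057 + 433 = -624)
√(m(1*(-4 + 6)) + I) = √(1 - 624) = √(-623) = I*√623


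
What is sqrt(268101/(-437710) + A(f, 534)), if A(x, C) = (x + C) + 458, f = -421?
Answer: sqrt(646630560310)/33670 ≈ 23.883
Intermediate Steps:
A(x, C) = 458 + C + x (A(x, C) = (C + x) + 458 = 458 + C + x)
sqrt(268101/(-437710) + A(f, 534)) = sqrt(268101/(-437710) + (458 + 534 - 421)) = sqrt(268101*(-1/437710) + 571) = sqrt(-268101/437710 + 571) = sqrt(249664309/437710) = sqrt(646630560310)/33670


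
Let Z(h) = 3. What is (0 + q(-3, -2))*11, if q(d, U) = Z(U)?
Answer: 33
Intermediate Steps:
q(d, U) = 3
(0 + q(-3, -2))*11 = (0 + 3)*11 = 3*11 = 33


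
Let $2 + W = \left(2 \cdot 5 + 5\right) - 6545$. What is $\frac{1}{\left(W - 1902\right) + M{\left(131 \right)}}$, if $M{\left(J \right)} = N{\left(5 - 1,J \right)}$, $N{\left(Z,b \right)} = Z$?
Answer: $- \frac{1}{8430} \approx -0.00011862$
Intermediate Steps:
$M{\left(J \right)} = 4$ ($M{\left(J \right)} = 5 - 1 = 4$)
$W = -6532$ ($W = -2 + \left(\left(2 \cdot 5 + 5\right) - 6545\right) = -2 + \left(\left(10 + 5\right) - 6545\right) = -2 + \left(15 - 6545\right) = -2 - 6530 = -6532$)
$\frac{1}{\left(W - 1902\right) + M{\left(131 \right)}} = \frac{1}{\left(-6532 - 1902\right) + 4} = \frac{1}{-8434 + 4} = \frac{1}{-8430} = - \frac{1}{8430}$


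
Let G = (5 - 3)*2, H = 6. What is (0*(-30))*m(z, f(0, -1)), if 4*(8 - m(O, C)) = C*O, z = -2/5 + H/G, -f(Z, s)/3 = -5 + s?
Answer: 0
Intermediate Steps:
G = 4 (G = 2*2 = 4)
f(Z, s) = 15 - 3*s (f(Z, s) = -3*(-5 + s) = 15 - 3*s)
z = 11/10 (z = -2/5 + 6/4 = -2*1/5 + 6*(1/4) = -2/5 + 3/2 = 11/10 ≈ 1.1000)
m(O, C) = 8 - C*O/4
(0*(-30))*m(z, f(0, -1)) = (0*(-30))*(8 - 1/4*(15 - 3*(-1))*11/10) = 0*(8 - 1/4*(15 + 3)*11/10) = 0*(8 - 1/4*18*11/10) = 0*(8 - 99/20) = 0*(61/20) = 0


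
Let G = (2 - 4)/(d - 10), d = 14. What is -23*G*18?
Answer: 207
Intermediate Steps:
G = -½ (G = (2 - 4)/(14 - 10) = -2/4 = -2*¼ = -½ ≈ -0.50000)
-23*G*18 = -23*(-½)*18 = (23/2)*18 = 207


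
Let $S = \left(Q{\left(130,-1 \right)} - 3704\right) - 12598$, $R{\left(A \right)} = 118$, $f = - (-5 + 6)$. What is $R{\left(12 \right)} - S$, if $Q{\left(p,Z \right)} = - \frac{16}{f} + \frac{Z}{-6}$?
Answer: $\frac{98423}{6} \approx 16404.0$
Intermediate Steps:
$f = -1$ ($f = \left(-1\right) 1 = -1$)
$Q{\left(p,Z \right)} = 16 - \frac{Z}{6}$ ($Q{\left(p,Z \right)} = - \frac{16}{-1} + \frac{Z}{-6} = \left(-16\right) \left(-1\right) + Z \left(- \frac{1}{6}\right) = 16 - \frac{Z}{6}$)
$S = - \frac{97715}{6}$ ($S = \left(\left(16 - - \frac{1}{6}\right) - 3704\right) - 12598 = \left(\left(16 + \frac{1}{6}\right) - 3704\right) - 12598 = \left(\frac{97}{6} - 3704\right) - 12598 = - \frac{22127}{6} - 12598 = - \frac{97715}{6} \approx -16286.0$)
$R{\left(12 \right)} - S = 118 - - \frac{97715}{6} = 118 + \frac{97715}{6} = \frac{98423}{6}$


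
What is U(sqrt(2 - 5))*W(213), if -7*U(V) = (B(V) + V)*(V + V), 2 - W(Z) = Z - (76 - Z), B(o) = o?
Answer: -4176/7 ≈ -596.57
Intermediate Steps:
W(Z) = 78 - 2*Z (W(Z) = 2 - (Z - (76 - Z)) = 2 - (Z + (-76 + Z)) = 2 - (-76 + 2*Z) = 2 + (76 - 2*Z) = 78 - 2*Z)
U(V) = -4*V**2/7 (U(V) = -(V + V)*(V + V)/7 = -2*V*2*V/7 = -4*V**2/7)
U(sqrt(2 - 5))*W(213) = (-4*(sqrt(2 - 5))**2/7)*(78 - 2*213) = (-4*(sqrt(-3))**2/7)*(78 - 426) = -4*(I*sqrt(3))**2/7*(-348) = -4/7*(-3)*(-348) = (12/7)*(-348) = -4176/7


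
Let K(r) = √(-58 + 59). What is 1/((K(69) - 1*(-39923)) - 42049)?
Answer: -1/2125 ≈ -0.00047059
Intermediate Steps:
K(r) = 1 (K(r) = √1 = 1)
1/((K(69) - 1*(-39923)) - 42049) = 1/((1 - 1*(-39923)) - 42049) = 1/((1 + 39923) - 42049) = 1/(39924 - 42049) = 1/(-2125) = -1/2125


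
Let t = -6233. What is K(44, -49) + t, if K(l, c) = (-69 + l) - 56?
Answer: -6314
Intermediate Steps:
K(l, c) = -125 + l
K(44, -49) + t = (-125 + 44) - 6233 = -81 - 6233 = -6314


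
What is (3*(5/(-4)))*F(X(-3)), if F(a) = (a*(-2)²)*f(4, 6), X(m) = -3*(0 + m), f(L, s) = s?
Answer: -810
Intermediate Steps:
X(m) = -3*m
F(a) = 24*a (F(a) = (a*(-2)²)*6 = (a*4)*6 = (4*a)*6 = 24*a)
(3*(5/(-4)))*F(X(-3)) = (3*(5/(-4)))*(24*(-3*(-3))) = (3*(5*(-¼)))*(24*9) = (3*(-5/4))*216 = -15/4*216 = -810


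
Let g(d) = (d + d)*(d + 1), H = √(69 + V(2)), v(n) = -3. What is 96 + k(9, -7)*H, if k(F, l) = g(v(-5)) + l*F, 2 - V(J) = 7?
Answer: -312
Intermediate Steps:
V(J) = -5 (V(J) = 2 - 1*7 = 2 - 7 = -5)
H = 8 (H = √(69 - 5) = √64 = 8)
g(d) = 2*d*(1 + d) (g(d) = (2*d)*(1 + d) = 2*d*(1 + d))
k(F, l) = 12 + F*l (k(F, l) = 2*(-3)*(1 - 3) + l*F = 2*(-3)*(-2) + F*l = 12 + F*l)
96 + k(9, -7)*H = 96 + (12 + 9*(-7))*8 = 96 + (12 - 63)*8 = 96 - 51*8 = 96 - 408 = -312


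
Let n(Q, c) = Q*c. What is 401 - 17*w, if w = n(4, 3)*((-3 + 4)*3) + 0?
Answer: -211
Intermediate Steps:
w = 36 (w = (4*3)*((-3 + 4)*3) + 0 = 12*(1*3) + 0 = 12*3 + 0 = 36 + 0 = 36)
401 - 17*w = 401 - 17*36 = 401 - 612 = -211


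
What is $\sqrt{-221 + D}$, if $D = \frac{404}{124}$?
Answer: $\frac{15 i \sqrt{930}}{31} \approx 14.756 i$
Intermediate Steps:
$D = \frac{101}{31}$ ($D = 404 \cdot \frac{1}{124} = \frac{101}{31} \approx 3.2581$)
$\sqrt{-221 + D} = \sqrt{-221 + \frac{101}{31}} = \sqrt{- \frac{6750}{31}} = \frac{15 i \sqrt{930}}{31}$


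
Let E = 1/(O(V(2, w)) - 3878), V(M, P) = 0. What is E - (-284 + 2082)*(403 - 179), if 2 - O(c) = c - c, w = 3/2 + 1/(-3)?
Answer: -1561066753/3876 ≈ -4.0275e+5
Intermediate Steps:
w = 7/6 (w = 3*(½) + 1*(-⅓) = 3/2 - ⅓ = 7/6 ≈ 1.1667)
O(c) = 2 (O(c) = 2 - (c - c) = 2 - 1*0 = 2 + 0 = 2)
E = -1/3876 (E = 1/(2 - 3878) = 1/(-3876) = -1/3876 ≈ -0.00025800)
E - (-284 + 2082)*(403 - 179) = -1/3876 - (-284 + 2082)*(403 - 179) = -1/3876 - 1798*224 = -1/3876 - 1*402752 = -1/3876 - 402752 = -1561066753/3876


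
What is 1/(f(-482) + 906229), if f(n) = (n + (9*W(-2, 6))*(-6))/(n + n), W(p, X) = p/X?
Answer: 241/218401305 ≈ 1.1035e-6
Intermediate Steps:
f(n) = (18 + n)/(2*n) (f(n) = (n + (9*(-2/6))*(-6))/(n + n) = (n + (9*(-2*⅙))*(-6))/((2*n)) = (n + (9*(-⅓))*(-6))*(1/(2*n)) = (n - 3*(-6))*(1/(2*n)) = (n + 18)*(1/(2*n)) = (18 + n)*(1/(2*n)) = (18 + n)/(2*n))
1/(f(-482) + 906229) = 1/((½)*(18 - 482)/(-482) + 906229) = 1/((½)*(-1/482)*(-464) + 906229) = 1/(116/241 + 906229) = 1/(218401305/241) = 241/218401305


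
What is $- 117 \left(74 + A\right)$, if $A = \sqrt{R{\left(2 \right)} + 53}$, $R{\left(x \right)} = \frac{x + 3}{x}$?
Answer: $-8658 - \frac{117 \sqrt{222}}{2} \approx -9529.6$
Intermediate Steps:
$R{\left(x \right)} = \frac{3 + x}{x}$
$A = \frac{\sqrt{222}}{2}$ ($A = \sqrt{\frac{3 + 2}{2} + 53} = \sqrt{\frac{1}{2} \cdot 5 + 53} = \sqrt{\frac{5}{2} + 53} = \sqrt{\frac{111}{2}} = \frac{\sqrt{222}}{2} \approx 7.4498$)
$- 117 \left(74 + A\right) = - 117 \left(74 + \frac{\sqrt{222}}{2}\right) = -8658 - \frac{117 \sqrt{222}}{2}$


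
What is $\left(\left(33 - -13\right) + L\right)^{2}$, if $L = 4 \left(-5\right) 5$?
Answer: $2916$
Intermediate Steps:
$L = -100$ ($L = \left(-20\right) 5 = -100$)
$\left(\left(33 - -13\right) + L\right)^{2} = \left(\left(33 - -13\right) - 100\right)^{2} = \left(\left(33 + 13\right) - 100\right)^{2} = \left(46 - 100\right)^{2} = \left(-54\right)^{2} = 2916$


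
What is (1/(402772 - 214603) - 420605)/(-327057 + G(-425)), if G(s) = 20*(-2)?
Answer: 79144822244/61549515393 ≈ 1.2859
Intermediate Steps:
G(s) = -40
(1/(402772 - 214603) - 420605)/(-327057 + G(-425)) = (1/(402772 - 214603) - 420605)/(-327057 - 40) = (1/188169 - 420605)/(-327097) = (1/188169 - 420605)*(-1/327097) = -79144822244/188169*(-1/327097) = 79144822244/61549515393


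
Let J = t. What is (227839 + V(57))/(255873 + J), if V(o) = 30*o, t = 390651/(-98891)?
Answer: 22700330159/25303146192 ≈ 0.89713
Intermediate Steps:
t = -390651/98891 (t = 390651*(-1/98891) = -390651/98891 ≈ -3.9503)
J = -390651/98891 ≈ -3.9503
(227839 + V(57))/(255873 + J) = (227839 + 30*57)/(255873 - 390651/98891) = (227839 + 1710)/(25303146192/98891) = 229549*(98891/25303146192) = 22700330159/25303146192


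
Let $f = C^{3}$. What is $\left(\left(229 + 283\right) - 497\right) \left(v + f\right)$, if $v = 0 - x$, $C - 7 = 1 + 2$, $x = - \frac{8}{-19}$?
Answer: $\frac{284880}{19} \approx 14994.0$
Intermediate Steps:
$x = \frac{8}{19}$ ($x = \left(-8\right) \left(- \frac{1}{19}\right) = \frac{8}{19} \approx 0.42105$)
$C = 10$ ($C = 7 + \left(1 + 2\right) = 7 + 3 = 10$)
$f = 1000$ ($f = 10^{3} = 1000$)
$v = - \frac{8}{19}$ ($v = 0 - \frac{8}{19} = - \frac{8}{19} \approx -0.42105$)
$\left(\left(229 + 283\right) - 497\right) \left(v + f\right) = \left(\left(229 + 283\right) - 497\right) \left(- \frac{8}{19} + 1000\right) = \left(512 - 497\right) \frac{18992}{19} = 15 \cdot \frac{18992}{19} = \frac{284880}{19}$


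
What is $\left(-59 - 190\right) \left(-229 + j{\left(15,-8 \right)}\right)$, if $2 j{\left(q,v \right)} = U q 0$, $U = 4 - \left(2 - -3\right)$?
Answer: $57021$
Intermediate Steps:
$U = -1$ ($U = 4 - \left(2 + 3\right) = 4 - 5 = -1$)
$j{\left(q,v \right)} = 0$ ($j{\left(q,v \right)} = \frac{- q 0}{2} = \frac{1}{2} \cdot 0 = 0$)
$\left(-59 - 190\right) \left(-229 + j{\left(15,-8 \right)}\right) = \left(-59 - 190\right) \left(-229 + 0\right) = \left(-249\right) \left(-229\right) = 57021$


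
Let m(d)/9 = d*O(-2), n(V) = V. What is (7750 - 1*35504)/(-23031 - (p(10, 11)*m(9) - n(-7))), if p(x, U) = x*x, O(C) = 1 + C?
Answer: 13877/7469 ≈ 1.8579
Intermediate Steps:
p(x, U) = x**2
m(d) = -9*d (m(d) = 9*(d*(1 - 2)) = 9*(d*(-1)) = 9*(-d) = -9*d)
(7750 - 1*35504)/(-23031 - (p(10, 11)*m(9) - n(-7))) = (7750 - 1*35504)/(-23031 - (10**2*(-9*9) - 1*(-7))) = (7750 - 35504)/(-23031 - (100*(-81) + 7)) = -27754/(-23031 - (-8100 + 7)) = -27754/(-23031 - 1*(-8093)) = -27754/(-23031 + 8093) = -27754/(-14938) = -27754*(-1/14938) = 13877/7469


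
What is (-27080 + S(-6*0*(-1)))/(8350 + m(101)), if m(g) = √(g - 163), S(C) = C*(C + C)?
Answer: -113059000/34861281 + 13540*I*√62/34861281 ≈ -3.2431 + 0.0030582*I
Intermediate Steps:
S(C) = 2*C² (S(C) = C*(2*C) = 2*C²)
m(g) = √(-163 + g)
(-27080 + S(-6*0*(-1)))/(8350 + m(101)) = (-27080 + 2*(-6*0*(-1))²)/(8350 + √(-163 + 101)) = (-27080 + 2*(0*(-1))²)/(8350 + √(-62)) = (-27080 + 2*0²)/(8350 + I*√62) = (-27080 + 2*0)/(8350 + I*√62) = (-27080 + 0)/(8350 + I*√62) = -27080/(8350 + I*√62)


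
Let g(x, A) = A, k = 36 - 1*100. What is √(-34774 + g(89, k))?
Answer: I*√34838 ≈ 186.65*I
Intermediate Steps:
k = -64 (k = 36 - 100 = -64)
√(-34774 + g(89, k)) = √(-34774 - 64) = √(-34838) = I*√34838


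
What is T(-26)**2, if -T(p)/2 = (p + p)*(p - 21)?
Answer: 23892544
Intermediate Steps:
T(p) = -4*p*(-21 + p) (T(p) = -2*(p + p)*(p - 21) = -2*2*p*(-21 + p) = -4*p*(-21 + p))
T(-26)**2 = (4*(-26)*(21 - 1*(-26)))**2 = (4*(-26)*(21 + 26))**2 = (4*(-26)*47)**2 = (-4888)**2 = 23892544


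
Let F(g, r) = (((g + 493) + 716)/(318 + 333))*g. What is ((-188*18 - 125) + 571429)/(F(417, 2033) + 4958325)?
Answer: 123238640/1076182539 ≈ 0.11451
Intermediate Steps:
F(g, r) = g*(13/7 + g/651) (F(g, r) = (((493 + g) + 716)/651)*g = ((1209 + g)*(1/651))*g = (13/7 + g/651)*g = g*(13/7 + g/651))
((-188*18 - 125) + 571429)/(F(417, 2033) + 4958325) = ((-188*18 - 125) + 571429)/((1/651)*417*(1209 + 417) + 4958325) = ((-3384 - 125) + 571429)/((1/651)*417*1626 + 4958325) = (-3509 + 571429)/(226014/217 + 4958325) = 567920/(1076182539/217) = 567920*(217/1076182539) = 123238640/1076182539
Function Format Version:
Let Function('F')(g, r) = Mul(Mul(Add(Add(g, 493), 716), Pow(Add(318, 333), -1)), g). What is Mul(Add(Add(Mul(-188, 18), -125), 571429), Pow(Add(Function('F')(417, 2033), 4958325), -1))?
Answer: Rational(123238640, 1076182539) ≈ 0.11451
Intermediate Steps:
Function('F')(g, r) = Mul(g, Add(Rational(13, 7), Mul(Rational(1, 651), g))) (Function('F')(g, r) = Mul(Mul(Add(Add(493, g), 716), Pow(651, -1)), g) = Mul(Mul(Add(1209, g), Rational(1, 651)), g) = Mul(Add(Rational(13, 7), Mul(Rational(1, 651), g)), g) = Mul(g, Add(Rational(13, 7), Mul(Rational(1, 651), g))))
Mul(Add(Add(Mul(-188, 18), -125), 571429), Pow(Add(Function('F')(417, 2033), 4958325), -1)) = Mul(Add(Add(Mul(-188, 18), -125), 571429), Pow(Add(Mul(Rational(1, 651), 417, Add(1209, 417)), 4958325), -1)) = Mul(Add(Add(-3384, -125), 571429), Pow(Add(Mul(Rational(1, 651), 417, 1626), 4958325), -1)) = Mul(Add(-3509, 571429), Pow(Add(Rational(226014, 217), 4958325), -1)) = Mul(567920, Pow(Rational(1076182539, 217), -1)) = Mul(567920, Rational(217, 1076182539)) = Rational(123238640, 1076182539)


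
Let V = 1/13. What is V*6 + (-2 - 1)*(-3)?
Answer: 123/13 ≈ 9.4615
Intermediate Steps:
V = 1/13 ≈ 0.076923
V*6 + (-2 - 1)*(-3) = (1/13)*6 + (-2 - 1)*(-3) = 6/13 - 3*(-3) = 6/13 + 9 = 123/13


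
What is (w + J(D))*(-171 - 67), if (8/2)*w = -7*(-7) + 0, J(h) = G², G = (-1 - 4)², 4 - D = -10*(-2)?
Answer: -303331/2 ≈ -1.5167e+5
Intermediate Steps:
D = -16 (D = 4 - (-10)*(-2) = 4 - 1*20 = 4 - 20 = -16)
G = 25 (G = (-5)² = 25)
J(h) = 625 (J(h) = 25² = 625)
w = 49/4 (w = (-7*(-7) + 0)/4 = (49 + 0)/4 = (¼)*49 = 49/4 ≈ 12.250)
(w + J(D))*(-171 - 67) = (49/4 + 625)*(-171 - 67) = (2549/4)*(-238) = -303331/2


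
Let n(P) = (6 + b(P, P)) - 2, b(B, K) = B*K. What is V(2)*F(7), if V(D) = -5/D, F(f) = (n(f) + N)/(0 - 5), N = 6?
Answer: 59/2 ≈ 29.500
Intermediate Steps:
n(P) = 4 + P**2 (n(P) = (6 + P*P) - 2 = (6 + P**2) - 2 = 4 + P**2)
F(f) = -2 - f**2/5 (F(f) = ((4 + f**2) + 6)/(0 - 5) = (10 + f**2)/(-5) = (10 + f**2)*(-1/5) = -2 - f**2/5)
V(2)*F(7) = (-5/2)*(-2 - 1/5*7**2) = (-5*1/2)*(-2 - 1/5*49) = -5*(-2 - 49/5)/2 = -5/2*(-59/5) = 59/2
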